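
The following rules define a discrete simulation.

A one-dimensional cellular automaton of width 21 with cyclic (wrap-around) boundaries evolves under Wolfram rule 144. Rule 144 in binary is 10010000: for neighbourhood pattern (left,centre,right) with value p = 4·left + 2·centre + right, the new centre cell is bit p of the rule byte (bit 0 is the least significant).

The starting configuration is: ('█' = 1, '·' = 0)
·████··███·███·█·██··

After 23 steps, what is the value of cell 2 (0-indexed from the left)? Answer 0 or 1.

0) ·████··███·███·█·██··
1) ··██·█··█···█······█·
2) ······█··█···█······█
3) █······█··█···█······
4) ·█······█··█···█·····
5) ··█······█··█···█····
6) ···█······█··█···█···
7) ····█······█··█···█··
8) ·····█······█··█···█·
9) ······█······█··█···█
10) █······█······█··█···
11) ·█······█······█··█··
12) ··█······█······█··█·
13) ···█······█······█··█
14) █···█······█······█··
15) ·█···█······█······█·
16) ··█···█······█······█
17) █··█···█······█······
18) ·█··█···█······█·····
19) ··█··█···█······█····
20) ···█··█···█······█···
21) ····█··█···█······█··
22) ·····█··█···█······█·
23) ······█··█···█······█

0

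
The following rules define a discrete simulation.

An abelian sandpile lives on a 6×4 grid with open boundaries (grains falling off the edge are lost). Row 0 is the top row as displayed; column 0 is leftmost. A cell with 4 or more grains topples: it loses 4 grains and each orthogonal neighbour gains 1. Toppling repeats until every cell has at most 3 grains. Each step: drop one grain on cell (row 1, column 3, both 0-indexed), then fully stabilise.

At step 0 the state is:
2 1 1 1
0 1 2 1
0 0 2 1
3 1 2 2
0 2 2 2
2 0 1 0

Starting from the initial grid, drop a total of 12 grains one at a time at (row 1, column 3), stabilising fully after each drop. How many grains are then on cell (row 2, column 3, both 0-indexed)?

2

t=0: 2 1 1 1
0 1 2 1
0 0 2 1
3 1 2 2
0 2 2 2
2 0 1 0
t=1: 2 1 1 1
0 1 2 2
0 0 2 1
3 1 2 2
0 2 2 2
2 0 1 0
t=2: 2 1 1 1
0 1 2 3
0 0 2 1
3 1 2 2
0 2 2 2
2 0 1 0
t=3: 2 1 1 2
0 1 3 0
0 0 2 2
3 1 2 2
0 2 2 2
2 0 1 0
t=4: 2 1 1 2
0 1 3 1
0 0 2 2
3 1 2 2
0 2 2 2
2 0 1 0
t=5: 2 1 1 2
0 1 3 2
0 0 2 2
3 1 2 2
0 2 2 2
2 0 1 0
t=6: 2 1 1 2
0 1 3 3
0 0 2 2
3 1 2 2
0 2 2 2
2 0 1 0
t=7: 2 1 2 3
0 2 0 1
0 0 3 3
3 1 2 2
0 2 2 2
2 0 1 0
t=8: 2 1 2 3
0 2 0 2
0 0 3 3
3 1 2 2
0 2 2 2
2 0 1 0
t=9: 2 1 2 3
0 2 0 3
0 0 3 3
3 1 2 2
0 2 2 2
2 0 1 0
t=10: 2 1 3 0
0 2 2 2
0 1 0 1
3 1 3 3
0 2 2 2
2 0 1 0
t=11: 2 1 3 0
0 2 2 3
0 1 0 1
3 1 3 3
0 2 2 2
2 0 1 0
t=12: 2 1 3 1
0 2 3 0
0 1 0 2
3 1 3 3
0 2 2 2
2 0 1 0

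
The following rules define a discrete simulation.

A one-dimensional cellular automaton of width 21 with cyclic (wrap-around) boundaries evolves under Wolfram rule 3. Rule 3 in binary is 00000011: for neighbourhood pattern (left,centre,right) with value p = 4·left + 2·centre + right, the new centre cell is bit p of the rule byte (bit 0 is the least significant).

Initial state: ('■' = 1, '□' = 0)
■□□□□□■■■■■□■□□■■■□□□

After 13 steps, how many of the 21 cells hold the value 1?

t=0: ■□□□□□■■■■■□■□□■■■□□□
t=1: □□■■■■□□□□□□□□■□□□□■■
t=2: □■□□□□□■■■■■■■□□■■■□□
t=3: ■□□■■■■□□□□□□□□■□□□□■
t=4: □□■□□□□□■■■■■■■□□■■■□
t=5: ■■□□■■■■□□□□□□□□■□□□□
t=6: □□□■□□□□□■■■■■■■□□■■■
t=7: □■■□□■■■■□□□□□□□□■□□□
t=8: ■□□□■□□□□□■■■■■■■□□■■
t=9: □□■■□□■■■■□□□□□□□□■□□
t=10: ■■□□□■□□□□□■■■■■■■□□■
t=11: □□□■■□□■■■■□□□□□□□□■□
t=12: ■■■□□□■□□□□□■■■■■■■□□
t=13: □□□□■■□□■■■■□□□□□□□□■

7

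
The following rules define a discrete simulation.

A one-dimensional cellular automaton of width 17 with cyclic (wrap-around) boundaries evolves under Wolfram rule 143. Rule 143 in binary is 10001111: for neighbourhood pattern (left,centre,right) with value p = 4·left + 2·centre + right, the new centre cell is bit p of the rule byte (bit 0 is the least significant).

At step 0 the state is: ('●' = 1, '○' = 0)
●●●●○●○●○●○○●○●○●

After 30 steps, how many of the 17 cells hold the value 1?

gen 0: ●●●●○●○●○●○○●○●○●
gen 1: ●●●○○●○●○●○●●○●○●
gen 2: ●●○○●●○●○●○●○○●○●
gen 3: ●○○●●○○●○●○●○●●○●
gen 4: ○○●●○○●●○●○●○●○○●
gen 5: ○●●○○●●○○●○●○●○●●
gen 6: ○●○○●●○○●●○●○●○●○
gen 7: ●●○●●○○●●○○●○●○●○
gen 8: ●○○●○○●●○○●●○●○●○
gen 9: ●○●●○●●○○●●○○●○●○
gen 10: ●○●○○●○○●●○○●●○●○
gen 11: ●○●○●●○●●○○●●○○●○
gen 12: ●○●○●○○●○○●●○○●●○
gen 13: ●○●○●○●●○●●○○●●○○
gen 14: ●○●○●○●○○●○○●●○○●
gen 15: ○○●○●○●○●●○●●○○●●
gen 16: ○●●○●○●○●○○●○○●●○
gen 17: ●●○○●○●○●○●●○●●○○
gen 18: ●○○●●○●○●○●○○●○○●
gen 19: ○○●●○○●○●○●○●●○●●
gen 20: ○●●○○●●○●○●○●○○●○
gen 21: ●●○○●●○○●○●○●○●●○
gen 22: ●○○●●○○●●○●○●○●○○
gen 23: ●○●●○○●●○○●○●○●○●
gen 24: ○○●○○●●○○●●○●○●○●
gen 25: ○●●○●●○○●●○○●○●○●
gen 26: ○●○○●○○●●○○●●○●○●
gen 27: ○●○●●○●●○○●●○○●○●
gen 28: ○●○●○○●○○●●○○●●○●
gen 29: ○●○●○●●○●●○○●●○○●
gen 30: ○●○●○●○○●○○●●○○●●

8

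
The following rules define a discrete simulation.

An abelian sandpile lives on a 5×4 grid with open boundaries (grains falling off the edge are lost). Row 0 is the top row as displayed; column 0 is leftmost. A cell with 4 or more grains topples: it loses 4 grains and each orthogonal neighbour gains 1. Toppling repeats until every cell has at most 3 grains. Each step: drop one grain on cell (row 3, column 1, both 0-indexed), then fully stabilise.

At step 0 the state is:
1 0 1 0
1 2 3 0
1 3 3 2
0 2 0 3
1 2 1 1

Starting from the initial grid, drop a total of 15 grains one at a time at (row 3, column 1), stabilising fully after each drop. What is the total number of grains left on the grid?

0) 1 0 1 0
1 2 3 0
1 3 3 2
0 2 0 3
1 2 1 1
1) 1 0 1 0
1 2 3 0
1 3 3 2
0 3 0 3
1 2 1 1
2) 1 1 2 0
2 0 1 1
2 2 1 3
1 1 2 3
1 3 1 1
3) 1 1 2 0
2 0 1 1
2 2 1 3
1 2 2 3
1 3 1 1
4) 1 1 2 0
2 0 1 1
2 2 1 3
1 3 2 3
1 3 1 1
5) 1 1 2 0
2 0 1 1
2 3 1 3
2 1 3 3
2 0 2 1
6) 1 1 2 0
2 0 1 1
2 3 1 3
2 2 3 3
2 0 2 1
7) 1 1 2 0
2 0 1 1
2 3 1 3
2 3 3 3
2 0 2 1
8) 1 1 2 0
2 1 2 2
3 1 0 1
3 2 2 1
2 1 3 2
9) 1 1 2 0
2 1 2 2
3 1 0 1
3 3 2 1
2 1 3 2
10) 1 1 2 0
3 1 2 2
0 3 0 1
1 1 3 1
3 2 3 2
11) 1 1 2 0
3 1 2 2
0 3 0 1
1 2 3 1
3 2 3 2
12) 1 1 2 0
3 1 2 2
0 3 0 1
1 3 3 1
3 2 3 2
13) 1 1 2 0
3 2 2 2
1 0 2 1
3 3 1 2
0 1 1 3
14) 1 1 2 0
3 2 2 2
2 1 2 1
0 1 2 2
1 2 1 3
15) 1 1 2 0
3 2 2 2
2 1 2 1
0 2 2 2
1 2 1 3

32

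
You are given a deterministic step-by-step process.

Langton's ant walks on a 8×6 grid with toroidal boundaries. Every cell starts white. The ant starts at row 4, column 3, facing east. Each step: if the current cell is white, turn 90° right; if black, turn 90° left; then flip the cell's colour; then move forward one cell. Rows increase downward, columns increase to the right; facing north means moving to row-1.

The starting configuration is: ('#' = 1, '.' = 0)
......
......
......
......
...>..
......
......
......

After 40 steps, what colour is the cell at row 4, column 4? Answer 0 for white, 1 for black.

gen 0: ......
......
......
......
...>..
......
......
......
gen 1: ......
......
......
......
...#..
...v..
......
......
gen 2: ......
......
......
......
...#..
..<#..
......
......
gen 3: ......
......
......
......
..^#..
..##..
......
......
gen 4: ......
......
......
......
..#>..
..##..
......
......
gen 5: ......
......
......
...^..
..#...
..##..
......
......
gen 6: ......
......
......
...#>.
..#...
..##..
......
......
gen 7: ......
......
......
...##.
..#.v.
..##..
......
......
gen 8: ......
......
......
...##.
..#<#.
..##..
......
......
gen 9: ......
......
......
...^#.
..###.
..##..
......
......
gen 10: ......
......
......
..<.#.
..###.
..##..
......
......
gen 11: ......
......
..^...
..#.#.
..###.
..##..
......
......
gen 12: ......
......
..#>..
..#.#.
..###.
..##..
......
......
gen 13: ......
......
..##..
..#v#.
..###.
..##..
......
......
gen 14: ......
......
..##..
..<##.
..###.
..##..
......
......
gen 15: ......
......
..##..
...##.
..v##.
..##..
......
......
gen 16: ......
......
..##..
...##.
...>#.
..##..
......
......
gen 17: ......
......
..##..
...^#.
....#.
..##..
......
......
gen 18: ......
......
..##..
..<.#.
....#.
..##..
......
......
gen 19: ......
......
..^#..
..#.#.
....#.
..##..
......
......
gen 20: ......
......
.<.#..
..#.#.
....#.
..##..
......
......
gen 21: ......
.^....
.#.#..
..#.#.
....#.
..##..
......
......
gen 22: ......
.#>...
.#.#..
..#.#.
....#.
..##..
......
......
gen 23: ......
.##...
.#v#..
..#.#.
....#.
..##..
......
......
gen 24: ......
.##...
.<##..
..#.#.
....#.
..##..
......
......
gen 25: ......
.##...
..##..
.v#.#.
....#.
..##..
......
......
gen 26: ......
.##...
..##..
<##.#.
....#.
..##..
......
......
gen 27: ......
.##...
^.##..
###.#.
....#.
..##..
......
......
gen 28: ......
.##...
#>##..
###.#.
....#.
..##..
......
......
gen 29: ......
.##...
####..
#v#.#.
....#.
..##..
......
......
gen 30: ......
.##...
####..
#.>.#.
....#.
..##..
......
......
gen 31: ......
.##...
##^#..
#...#.
....#.
..##..
......
......
gen 32: ......
.##...
#<.#..
#...#.
....#.
..##..
......
......
gen 33: ......
.##...
#..#..
#v..#.
....#.
..##..
......
......
gen 34: ......
.##...
#..#..
<#..#.
....#.
..##..
......
......
gen 35: ......
.##...
#..#..
.#..#.
v...#.
..##..
......
......
gen 36: ......
.##...
#..#..
.#..#.
#...#<
..##..
......
......
gen 37: ......
.##...
#..#..
.#..#^
#...##
..##..
......
......
gen 38: ......
.##...
#..#..
>#..##
#...##
..##..
......
......
gen 39: ......
.##...
#..#..
##..##
v...##
..##..
......
......
gen 40: ......
.##...
#..#..
##..##
.>..##
..##..
......
......

1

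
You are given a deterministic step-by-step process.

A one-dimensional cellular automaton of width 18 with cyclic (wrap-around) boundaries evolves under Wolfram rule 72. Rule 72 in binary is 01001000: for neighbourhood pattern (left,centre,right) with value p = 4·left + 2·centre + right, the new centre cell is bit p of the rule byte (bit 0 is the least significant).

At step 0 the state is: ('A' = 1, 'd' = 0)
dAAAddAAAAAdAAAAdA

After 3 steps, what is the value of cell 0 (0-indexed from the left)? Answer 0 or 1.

0

[0] dAAAddAAAAAdAAAAdA
[1] dAdAddAdddAdAddAdd
[2] dddddddddddddddddd
[3] dddddddddddddddddd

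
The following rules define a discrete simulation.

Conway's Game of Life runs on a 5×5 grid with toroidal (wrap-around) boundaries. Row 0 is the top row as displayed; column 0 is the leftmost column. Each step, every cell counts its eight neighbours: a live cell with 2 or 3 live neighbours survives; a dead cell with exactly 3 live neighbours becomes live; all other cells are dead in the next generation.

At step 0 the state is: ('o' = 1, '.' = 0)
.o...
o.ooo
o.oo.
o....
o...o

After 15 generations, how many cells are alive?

4

t=0: .o...
o.ooo
o.oo.
o....
o...o
t=1: .oo..
o....
o.o..
o..o.
oo..o
t=2: ..o.o
o.o..
o....
..oo.
...oo
t=3: ooo.o
o..oo
..ooo
..oo.
....o
t=4: .oo..
.....
oo...
..o..
....o
t=5: .....
o.o..
.o...
oo...
.ooo.
t=6: ...o.
.o...
..o..
o....
ooo..
t=7: o....
..o..
.o...
o.o..
ooo.o
t=8: o.ooo
.o...
.oo..
..ooo
..ooo
t=9: o....
....o
oo...
o...o
.....
t=10: .....
.o..o
.o...
oo..o
o...o
t=11: ....o
o....
.oo.o
.o..o
.o..o
t=12: ....o
oo.oo
.oooo
.o..o
...oo
t=13: ..o..
.o...
.....
.o...
...oo
t=14: ..oo.
.....
.....
.....
..oo.
t=15: ..oo.
.....
.....
.....
..oo.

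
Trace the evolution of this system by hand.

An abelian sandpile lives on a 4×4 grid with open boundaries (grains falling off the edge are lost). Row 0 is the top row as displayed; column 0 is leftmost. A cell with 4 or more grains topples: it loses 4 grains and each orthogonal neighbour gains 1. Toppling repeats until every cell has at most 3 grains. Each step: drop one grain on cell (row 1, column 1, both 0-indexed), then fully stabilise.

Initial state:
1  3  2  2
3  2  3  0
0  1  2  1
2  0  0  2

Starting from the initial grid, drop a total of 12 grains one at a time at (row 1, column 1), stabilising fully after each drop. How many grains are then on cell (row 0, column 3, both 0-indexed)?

3

k=0  1  3  2  2
3  2  3  0
0  1  2  1
2  0  0  2
k=1  1  3  2  2
3  3  3  0
0  1  2  1
2  0  0  2
k=2  3  1  0  3
0  3  1  1
1  2  3  1
2  0  0  2
k=3  3  2  0  3
1  0  2  1
1  3  3  1
2  0  0  2
k=4  3  2  0  3
1  1  2  1
1  3  3  1
2  0  0  2
k=5  3  2  0  3
1  2  2  1
1  3  3  1
2  0  0  2
k=6  3  2  0  3
1  3  2  1
1  3  3  1
2  0  0  2
k=7  3  3  1  3
2  2  0  2
2  1  1  2
2  1  1  2
k=8  3  3  1  3
2  3  0  2
2  1  1  2
2  1  1  2
k=9  1  1  2  3
0  2  1  2
3  2  1  2
2  1  1  2
k=10  1  1  2  3
0  3  1  2
3  2  1  2
2  1  1  2
k=11  1  2  2  3
1  0  2  2
3  3  1  2
2  1  1  2
k=12  1  2  2  3
1  1  2  2
3  3  1  2
2  1  1  2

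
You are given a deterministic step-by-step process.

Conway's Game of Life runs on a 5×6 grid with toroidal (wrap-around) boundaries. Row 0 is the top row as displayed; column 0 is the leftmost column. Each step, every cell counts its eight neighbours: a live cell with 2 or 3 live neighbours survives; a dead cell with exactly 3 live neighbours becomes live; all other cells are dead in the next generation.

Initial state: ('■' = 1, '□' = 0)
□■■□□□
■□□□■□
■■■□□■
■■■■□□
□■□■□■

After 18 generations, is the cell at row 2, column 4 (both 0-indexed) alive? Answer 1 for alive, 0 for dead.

0) □■■□□□
■□□□■□
■■■□□■
■■■■□□
□■□■□■
1) □■■■■■
□□□■□□
□□□□■□
□□□■□□
□□□■■□
2) □□□□□■
□□□□□■
□□□■■□
□□□■□□
□□□□□■
3) ■□□□■■
□□□□□■
□□□■■□
□□□■□□
□□□□■□
4) ■□□□■□
■□□■□□
□□□■■□
□□□■□□
□□□■■□
5) □□□□■□
□□□■□□
□□■■■□
□□■□□□
□□□■■■
6) □□□□□■
□□■□□□
□□■□■□
□□■□□■
□□□■■■
7) □□□■□■
□□□■□□
□■■□□□
□□■□□■
■□□■□■
8) ■□■■□■
□□□■■□
□■■■□□
□□■■■■
■□■■□■
9) ■□□□□□
■□□□□■
□■□□□■
□□□□□■
□□□□□□
10) ■□□□□■
□■□□□■
□□□□■■
■□□□□□
□□□□□□
11) ■□□□□■
□□□□□□
□□□□■■
□□□□□■
■□□□□■
12) ■□□□□■
■□□□■□
□□□□■■
□□□□□□
□□□□■□
13) ■□□□■□
■□□□■□
□□□□■■
□□□□■■
□□□□□■
14) ■□□□■□
■□□■■□
■□□■□□
■□□□□□
■□□□□□
15) ■■□■■□
■■□■■□
■■□■■□
■■□□□■
■■□□□□
16) □□□■■□
□□□□□□
□□□■□□
□□□□■□
□□□□■□
17) □□□■■□
□□□■■□
□□□□□□
□□□■■□
□□□□■■
18) □□□□□□
□□□■■□
□□□□□□
□□□■■■
□□□□□■

0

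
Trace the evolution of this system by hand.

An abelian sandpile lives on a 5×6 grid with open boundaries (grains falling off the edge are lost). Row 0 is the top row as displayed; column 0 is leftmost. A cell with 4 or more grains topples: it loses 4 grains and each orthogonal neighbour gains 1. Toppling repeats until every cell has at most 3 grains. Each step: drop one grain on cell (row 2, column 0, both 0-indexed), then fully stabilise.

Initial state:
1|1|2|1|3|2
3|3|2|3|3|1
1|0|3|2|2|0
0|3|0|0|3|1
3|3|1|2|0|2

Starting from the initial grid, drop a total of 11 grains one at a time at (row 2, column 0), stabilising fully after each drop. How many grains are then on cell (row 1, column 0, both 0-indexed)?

3

[0] 1|1|2|1|3|2
3|3|2|3|3|1
1|0|3|2|2|0
0|3|0|0|3|1
3|3|1|2|0|2
[1] 1|1|2|1|3|2
3|3|2|3|3|1
2|0|3|2|2|0
0|3|0|0|3|1
3|3|1|2|0|2
[2] 1|1|2|1|3|2
3|3|2|3|3|1
3|0|3|2|2|0
0|3|0|0|3|1
3|3|1|2|0|2
[3] 2|2|2|1|3|2
1|0|3|3|3|1
1|2|3|2|2|0
1|3|0|0|3|1
3|3|1|2|0|2
[4] 2|2|2|1|3|2
1|0|3|3|3|1
2|2|3|2|2|0
1|3|0|0|3|1
3|3|1|2|0|2
[5] 2|2|2|1|3|2
1|0|3|3|3|1
3|2|3|2|2|0
1|3|0|0|3|1
3|3|1|2|0|2
[6] 2|2|2|1|3|2
2|0|3|3|3|1
0|3|3|2|2|0
2|3|0|0|3|1
3|3|1|2|0|2
[7] 2|2|2|1|3|2
2|0|3|3|3|1
1|3|3|2|2|0
2|3|0|0|3|1
3|3|1|2|0|2
[8] 2|2|2|1|3|2
2|0|3|3|3|1
2|3|3|2|2|0
2|3|0|0|3|1
3|3|1|2|0|2
[9] 2|2|2|1|3|2
2|0|3|3|3|1
3|3|3|2|2|0
2|3|0|0|3|1
3|3|1|2|0|2
[10] 2|2|3|3|0|3
3|2|1|2|2|2
2|2|2|1|1|1
1|2|2|2|0|2
1|1|2|2|1|2
[11] 2|2|3|3|0|3
3|2|1|2|2|2
3|2|2|1|1|1
1|2|2|2|0|2
1|1|2|2|1|2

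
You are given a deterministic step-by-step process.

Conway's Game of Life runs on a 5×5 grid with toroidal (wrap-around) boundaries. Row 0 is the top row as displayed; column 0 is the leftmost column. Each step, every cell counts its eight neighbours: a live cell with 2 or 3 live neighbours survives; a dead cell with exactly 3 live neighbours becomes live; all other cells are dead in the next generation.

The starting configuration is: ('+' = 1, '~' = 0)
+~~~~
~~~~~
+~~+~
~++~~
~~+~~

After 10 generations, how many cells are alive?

20

k=0  +~~~~
~~~~~
+~~+~
~++~~
~~+~~
k=1  ~~~~~
~~~~+
~++~~
~+++~
~~+~~
k=2  ~~~~~
~~~~~
++~~~
~~~+~
~+++~
k=3  ~~+~~
~~~~~
~~~~~
+~~++
~~++~
k=4  ~~++~
~~~~~
~~~~+
~~+++
~++~~
k=5  ~+++~
~~~+~
~~~~+
+++~+
~+~~+
k=6  ++~++
~~~++
~++~+
~++~+
~~~~+
k=7  ~~+~~
~~~~~
~+~~+
~++~+
~~~~~
k=8  ~~~~~
~~~~~
~+++~
~+++~
~+++~
k=9  ~~+~~
~~+~~
~+~+~
+~~~+
~+~+~
k=10  ~+++~
~+++~
+++++
++~++
+++++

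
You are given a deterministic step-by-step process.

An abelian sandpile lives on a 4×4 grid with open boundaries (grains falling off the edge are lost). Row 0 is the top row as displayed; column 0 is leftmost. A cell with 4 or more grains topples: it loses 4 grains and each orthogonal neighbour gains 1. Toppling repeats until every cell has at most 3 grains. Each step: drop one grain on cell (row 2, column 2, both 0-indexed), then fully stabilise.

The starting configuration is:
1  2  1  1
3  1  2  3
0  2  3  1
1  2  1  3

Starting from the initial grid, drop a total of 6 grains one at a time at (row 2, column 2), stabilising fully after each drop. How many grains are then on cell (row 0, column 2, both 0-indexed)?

2

step 0: 1  2  1  1
3  1  2  3
0  2  3  1
1  2  1  3
step 1: 1  2  1  1
3  1  3  3
0  3  0  2
1  2  2  3
step 2: 1  2  1  1
3  1  3  3
0  3  1  2
1  2  2  3
step 3: 1  2  1  1
3  1  3  3
0  3  2  2
1  2  2  3
step 4: 1  2  1  1
3  1  3  3
0  3  3  2
1  2  2  3
step 5: 1  2  2  2
3  3  2  1
1  2  0  2
2  0  2  1
step 6: 1  2  2  2
3  3  2  1
1  2  1  2
2  0  2  1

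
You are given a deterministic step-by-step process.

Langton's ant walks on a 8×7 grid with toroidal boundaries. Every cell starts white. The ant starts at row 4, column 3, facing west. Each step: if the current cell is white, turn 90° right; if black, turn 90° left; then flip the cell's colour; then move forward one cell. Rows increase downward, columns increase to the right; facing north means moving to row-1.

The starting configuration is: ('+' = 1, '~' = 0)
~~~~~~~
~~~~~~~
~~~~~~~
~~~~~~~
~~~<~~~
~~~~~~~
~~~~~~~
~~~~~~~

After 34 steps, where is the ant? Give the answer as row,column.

5,6

gen 0: ~~~~~~~
~~~~~~~
~~~~~~~
~~~~~~~
~~~<~~~
~~~~~~~
~~~~~~~
~~~~~~~
gen 1: ~~~~~~~
~~~~~~~
~~~~~~~
~~~^~~~
~~~+~~~
~~~~~~~
~~~~~~~
~~~~~~~
gen 2: ~~~~~~~
~~~~~~~
~~~~~~~
~~~+>~~
~~~+~~~
~~~~~~~
~~~~~~~
~~~~~~~
gen 3: ~~~~~~~
~~~~~~~
~~~~~~~
~~~++~~
~~~+v~~
~~~~~~~
~~~~~~~
~~~~~~~
gen 4: ~~~~~~~
~~~~~~~
~~~~~~~
~~~++~~
~~~<+~~
~~~~~~~
~~~~~~~
~~~~~~~
gen 5: ~~~~~~~
~~~~~~~
~~~~~~~
~~~++~~
~~~~+~~
~~~v~~~
~~~~~~~
~~~~~~~
gen 6: ~~~~~~~
~~~~~~~
~~~~~~~
~~~++~~
~~~~+~~
~~<+~~~
~~~~~~~
~~~~~~~
gen 7: ~~~~~~~
~~~~~~~
~~~~~~~
~~~++~~
~~^~+~~
~~++~~~
~~~~~~~
~~~~~~~
gen 8: ~~~~~~~
~~~~~~~
~~~~~~~
~~~++~~
~~+>+~~
~~++~~~
~~~~~~~
~~~~~~~
gen 9: ~~~~~~~
~~~~~~~
~~~~~~~
~~~++~~
~~+++~~
~~+v~~~
~~~~~~~
~~~~~~~
gen 10: ~~~~~~~
~~~~~~~
~~~~~~~
~~~++~~
~~+++~~
~~+~>~~
~~~~~~~
~~~~~~~
gen 11: ~~~~~~~
~~~~~~~
~~~~~~~
~~~++~~
~~+++~~
~~+~+~~
~~~~v~~
~~~~~~~
gen 12: ~~~~~~~
~~~~~~~
~~~~~~~
~~~++~~
~~+++~~
~~+~+~~
~~~<+~~
~~~~~~~
gen 13: ~~~~~~~
~~~~~~~
~~~~~~~
~~~++~~
~~+++~~
~~+^+~~
~~~++~~
~~~~~~~
gen 14: ~~~~~~~
~~~~~~~
~~~~~~~
~~~++~~
~~+++~~
~~++>~~
~~~++~~
~~~~~~~
gen 15: ~~~~~~~
~~~~~~~
~~~~~~~
~~~++~~
~~++^~~
~~++~~~
~~~++~~
~~~~~~~
gen 16: ~~~~~~~
~~~~~~~
~~~~~~~
~~~++~~
~~+<~~~
~~++~~~
~~~++~~
~~~~~~~
gen 17: ~~~~~~~
~~~~~~~
~~~~~~~
~~~++~~
~~+~~~~
~~+v~~~
~~~++~~
~~~~~~~
gen 18: ~~~~~~~
~~~~~~~
~~~~~~~
~~~++~~
~~+~~~~
~~+~>~~
~~~++~~
~~~~~~~
gen 19: ~~~~~~~
~~~~~~~
~~~~~~~
~~~++~~
~~+~~~~
~~+~+~~
~~~+v~~
~~~~~~~
gen 20: ~~~~~~~
~~~~~~~
~~~~~~~
~~~++~~
~~+~~~~
~~+~+~~
~~~+~>~
~~~~~~~
gen 21: ~~~~~~~
~~~~~~~
~~~~~~~
~~~++~~
~~+~~~~
~~+~+~~
~~~+~+~
~~~~~v~
gen 22: ~~~~~~~
~~~~~~~
~~~~~~~
~~~++~~
~~+~~~~
~~+~+~~
~~~+~+~
~~~~<+~
gen 23: ~~~~~~~
~~~~~~~
~~~~~~~
~~~++~~
~~+~~~~
~~+~+~~
~~~+^+~
~~~~++~
gen 24: ~~~~~~~
~~~~~~~
~~~~~~~
~~~++~~
~~+~~~~
~~+~+~~
~~~++>~
~~~~++~
gen 25: ~~~~~~~
~~~~~~~
~~~~~~~
~~~++~~
~~+~~~~
~~+~+^~
~~~++~~
~~~~++~
gen 26: ~~~~~~~
~~~~~~~
~~~~~~~
~~~++~~
~~+~~~~
~~+~++>
~~~++~~
~~~~++~
gen 27: ~~~~~~~
~~~~~~~
~~~~~~~
~~~++~~
~~+~~~~
~~+~+++
~~~++~v
~~~~++~
gen 28: ~~~~~~~
~~~~~~~
~~~~~~~
~~~++~~
~~+~~~~
~~+~+++
~~~++<+
~~~~++~
gen 29: ~~~~~~~
~~~~~~~
~~~~~~~
~~~++~~
~~+~~~~
~~+~+^+
~~~++++
~~~~++~
gen 30: ~~~~~~~
~~~~~~~
~~~~~~~
~~~++~~
~~+~~~~
~~+~<~+
~~~++++
~~~~++~
gen 31: ~~~~~~~
~~~~~~~
~~~~~~~
~~~++~~
~~+~~~~
~~+~~~+
~~~+v++
~~~~++~
gen 32: ~~~~~~~
~~~~~~~
~~~~~~~
~~~++~~
~~+~~~~
~~+~~~+
~~~+~>+
~~~~++~
gen 33: ~~~~~~~
~~~~~~~
~~~~~~~
~~~++~~
~~+~~~~
~~+~~^+
~~~+~~+
~~~~++~
gen 34: ~~~~~~~
~~~~~~~
~~~~~~~
~~~++~~
~~+~~~~
~~+~~+>
~~~+~~+
~~~~++~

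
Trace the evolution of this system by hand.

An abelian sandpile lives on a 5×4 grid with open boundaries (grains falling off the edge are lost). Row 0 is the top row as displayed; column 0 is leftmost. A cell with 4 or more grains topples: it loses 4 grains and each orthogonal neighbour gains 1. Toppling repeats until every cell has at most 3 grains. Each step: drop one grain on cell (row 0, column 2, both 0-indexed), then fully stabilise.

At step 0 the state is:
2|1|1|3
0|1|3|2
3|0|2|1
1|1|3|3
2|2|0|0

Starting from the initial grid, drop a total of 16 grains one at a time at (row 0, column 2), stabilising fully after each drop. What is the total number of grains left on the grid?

k=0  2|1|1|3
0|1|3|2
3|0|2|1
1|1|3|3
2|2|0|0
k=1  2|1|2|3
0|1|3|2
3|0|2|1
1|1|3|3
2|2|0|0
k=2  2|1|3|3
0|1|3|2
3|0|2|1
1|1|3|3
2|2|0|0
k=3  2|2|2|1
0|2|1|0
3|0|3|2
1|1|3|3
2|2|0|0
k=4  2|2|3|1
0|2|1|0
3|0|3|2
1|1|3|3
2|2|0|0
k=5  2|3|0|2
0|2|2|0
3|0|3|2
1|1|3|3
2|2|0|0
k=6  2|3|1|2
0|2|2|0
3|0|3|2
1|1|3|3
2|2|0|0
k=7  2|3|2|2
0|2|2|0
3|0|3|2
1|1|3|3
2|2|0|0
k=8  2|3|3|2
0|2|2|0
3|0|3|2
1|1|3|3
2|2|0|0
k=9  3|0|1|3
0|3|3|0
3|0|3|2
1|1|3|3
2|2|0|0
k=10  3|0|2|3
0|3|3|0
3|0|3|2
1|1|3|3
2|2|0|0
k=11  3|0|3|3
0|3|3|0
3|0|3|2
1|1|3|3
2|2|0|0
k=12  3|2|2|0
1|0|2|3
3|2|2|0
1|2|1|1
2|2|1|1
k=13  3|2|3|0
1|0|2|3
3|2|2|0
1|2|1|1
2|2|1|1
k=14  3|3|0|1
1|0|3|3
3|2|2|0
1|2|1|1
2|2|1|1
k=15  3|3|1|1
1|0|3|3
3|2|2|0
1|2|1|1
2|2|1|1
k=16  3|3|2|1
1|0|3|3
3|2|2|0
1|2|1|1
2|2|1|1

34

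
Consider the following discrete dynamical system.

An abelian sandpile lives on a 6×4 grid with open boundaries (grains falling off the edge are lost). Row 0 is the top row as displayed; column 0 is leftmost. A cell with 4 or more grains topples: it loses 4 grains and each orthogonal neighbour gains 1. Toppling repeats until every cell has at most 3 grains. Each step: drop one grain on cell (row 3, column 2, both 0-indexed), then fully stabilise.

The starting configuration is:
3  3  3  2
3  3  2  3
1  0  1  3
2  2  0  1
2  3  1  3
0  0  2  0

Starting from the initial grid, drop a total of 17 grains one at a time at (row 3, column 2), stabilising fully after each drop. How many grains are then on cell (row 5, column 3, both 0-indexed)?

2

t=0: 3  3  3  2
3  3  2  3
1  0  1  3
2  2  0  1
2  3  1  3
0  0  2  0
t=1: 3  3  3  2
3  3  2  3
1  0  1  3
2  2  1  1
2  3  1  3
0  0  2  0
t=2: 3  3  3  2
3  3  2  3
1  0  1  3
2  2  2  1
2  3  1  3
0  0  2  0
t=3: 3  3  3  2
3  3  2  3
1  0  1  3
2  2  3  1
2  3  1  3
0  0  2  0
t=4: 3  3  3  2
3  3  2  3
1  0  2  3
2  3  0  2
2  3  2  3
0  0  2  0
t=5: 3  3  3  2
3  3  2  3
1  0  2  3
2  3  1  2
2  3  2  3
0  0  2  0
t=6: 3  3  3  2
3  3  2  3
1  0  2  3
2  3  2  2
2  3  2  3
0  0  2  0
t=7: 3  3  3  2
3  3  2  3
1  0  2  3
2  3  3  2
2  3  2  3
0  0  2  0
t=8: 1  2  2  0
1  2  2  2
2  3  2  2
3  2  0  2
3  1  2  1
0  1  3  1
t=9: 1  2  2  0
1  2  2  2
2  3  2  2
3  2  1  2
3  1  2  1
0  1  3  1
t=10: 1  2  2  0
1  2  2  2
2  3  2  2
3  2  2  2
3  1  2  1
0  1  3  1
t=11: 1  2  2  0
1  2  2  2
2  3  2  2
3  2  3  2
3  1  2  1
0  1  3  1
t=12: 1  2  2  0
1  2  2  2
2  3  3  2
3  3  0  3
3  1  3  1
0  1  3  1
t=13: 1  2  2  0
1  2  2  2
2  3  3  2
3  3  1  3
3  1  3  1
0  1  3  1
t=14: 1  2  2  0
1  2  2  2
2  3  3  2
3  3  2  3
3  1  3  1
0  1  3  1
t=15: 1  2  2  0
1  2  2  2
2  3  3  2
3  3  3  3
3  1  3  1
0  1  3  1
t=16: 1  2  2  0
2  3  3  3
0  3  3  0
3  0  1  2
1  1  3  3
1  3  0  2
t=17: 1  2  2  0
2  3  3  3
0  3  3  0
3  0  2  2
1  1  3  3
1  3  0  2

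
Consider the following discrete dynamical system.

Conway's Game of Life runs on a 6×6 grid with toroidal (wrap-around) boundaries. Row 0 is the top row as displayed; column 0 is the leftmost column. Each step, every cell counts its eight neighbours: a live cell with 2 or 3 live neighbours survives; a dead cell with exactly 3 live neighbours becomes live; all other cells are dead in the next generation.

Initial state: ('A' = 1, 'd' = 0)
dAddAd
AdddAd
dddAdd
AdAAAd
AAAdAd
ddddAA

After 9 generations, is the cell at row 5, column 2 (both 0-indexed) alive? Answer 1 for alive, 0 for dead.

0) dAddAd
AdddAd
dddAdd
AdAAAd
AAAdAd
ddddAA
1) AddAAd
dddAAA
dAAddd
AdddAd
AdAddd
ddAdAd
2) ddAddd
AAdddA
AAAddd
AdAAdA
dddddd
ddAdAd
3) AdAAdA
dddddA
dddAAd
AdAAdA
dAAdAA
dddAdd
4) AdAAdA
AdAddA
AdAAdd
Addddd
dAdddA
dddddd
5) AdAAAA
dddddd
AdAAdd
AdAddA
Addddd
dAAdAA
6) AdAddd
Addddd
AdAAdA
AdAAdA
ddAAAd
ddAddd
7) dddddd
AdAAdd
ddAAdd
Addddd
ddddAA
ddAddd
8) dAAAdd
dAAAdd
ddAAdd
dddAAA
dddddA
dddddd
9) dAdAdd
ddddAd
dAdddd
ddAAdA
dddddA
ddAddd

1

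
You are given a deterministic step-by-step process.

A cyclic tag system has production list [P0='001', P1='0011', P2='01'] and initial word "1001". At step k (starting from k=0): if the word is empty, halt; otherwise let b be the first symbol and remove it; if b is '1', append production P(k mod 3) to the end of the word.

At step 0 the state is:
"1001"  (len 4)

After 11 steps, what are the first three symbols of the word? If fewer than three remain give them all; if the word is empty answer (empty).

010

step 0: "1001"  (len 4)
step 1: "001001"  (len 6)
step 2: "01001"  (len 5)
step 3: "1001"  (len 4)
step 4: "001001"  (len 6)
step 5: "01001"  (len 5)
step 6: "1001"  (len 4)
step 7: "001001"  (len 6)
step 8: "01001"  (len 5)
step 9: "1001"  (len 4)
step 10: "001001"  (len 6)
step 11: "01001"  (len 5)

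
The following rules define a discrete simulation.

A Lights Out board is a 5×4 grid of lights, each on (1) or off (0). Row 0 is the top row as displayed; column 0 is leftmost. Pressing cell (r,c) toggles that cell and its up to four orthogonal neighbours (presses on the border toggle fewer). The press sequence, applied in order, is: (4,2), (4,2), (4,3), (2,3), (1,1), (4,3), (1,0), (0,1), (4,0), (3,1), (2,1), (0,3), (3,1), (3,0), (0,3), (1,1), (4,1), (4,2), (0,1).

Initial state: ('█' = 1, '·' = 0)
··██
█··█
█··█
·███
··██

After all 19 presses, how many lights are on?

gen 0: ··██
█··█
█··█
·███
··██
gen 1: ··██
█··█
█··█
·█·█
·█··
gen 2: ··██
█··█
█··█
·███
··██
gen 3: ··██
█··█
█··█
·██·
····
gen 4: ··██
█···
█·█·
·███
····
gen 5: ·███
·██·
███·
·███
····
gen 6: ·███
·██·
███·
·██·
··██
gen 7: ████
█·█·
·██·
·██·
··██
gen 8: ···█
███·
·██·
·██·
··██
gen 9: ···█
███·
·██·
███·
████
gen 10: ···█
███·
··█·
····
█·██
gen 11: ···█
█·█·
██··
·█··
█·██
gen 12: ··█·
█·██
██··
·█··
█·██
gen 13: ··█·
█·██
█···
█·█·
████
gen 14: ··█·
█·██
····
·██·
·███
gen 15: ···█
█·█·
····
·██·
·███
gen 16: ·█·█
·█··
·█··
·██·
·███
gen 17: ·█·█
·█··
·█··
··█·
█··█
gen 18: ·█·█
·█··
·█··
····
███·
gen 19: █·██
····
·█··
····
███·

7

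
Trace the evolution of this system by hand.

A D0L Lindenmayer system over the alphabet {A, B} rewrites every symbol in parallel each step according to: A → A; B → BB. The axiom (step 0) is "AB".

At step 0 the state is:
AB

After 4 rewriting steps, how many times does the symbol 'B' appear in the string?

[0] AB
[1] ABB
[2] ABBBB
[3] ABBBBBBBB
[4] ABBBBBBBBBBBBBBBB

16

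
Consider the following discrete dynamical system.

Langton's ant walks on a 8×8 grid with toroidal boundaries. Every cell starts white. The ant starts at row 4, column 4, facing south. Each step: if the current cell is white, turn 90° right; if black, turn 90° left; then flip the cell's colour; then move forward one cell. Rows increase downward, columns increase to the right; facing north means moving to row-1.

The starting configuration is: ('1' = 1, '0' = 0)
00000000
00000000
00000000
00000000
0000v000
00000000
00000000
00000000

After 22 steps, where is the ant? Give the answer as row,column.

3,7

0) 00000000
00000000
00000000
00000000
0000v000
00000000
00000000
00000000
1) 00000000
00000000
00000000
00000000
000<1000
00000000
00000000
00000000
2) 00000000
00000000
00000000
000^0000
00011000
00000000
00000000
00000000
3) 00000000
00000000
00000000
0001>000
00011000
00000000
00000000
00000000
4) 00000000
00000000
00000000
00011000
0001v000
00000000
00000000
00000000
5) 00000000
00000000
00000000
00011000
00010>00
00000000
00000000
00000000
6) 00000000
00000000
00000000
00011000
00010100
00000v00
00000000
00000000
7) 00000000
00000000
00000000
00011000
00010100
0000<100
00000000
00000000
8) 00000000
00000000
00000000
00011000
0001^100
00001100
00000000
00000000
9) 00000000
00000000
00000000
00011000
00011>00
00001100
00000000
00000000
10) 00000000
00000000
00000000
00011^00
00011000
00001100
00000000
00000000
11) 00000000
00000000
00000000
000111>0
00011000
00001100
00000000
00000000
12) 00000000
00000000
00000000
00011110
000110v0
00001100
00000000
00000000
13) 00000000
00000000
00000000
00011110
00011<10
00001100
00000000
00000000
14) 00000000
00000000
00000000
00011^10
00011110
00001100
00000000
00000000
15) 00000000
00000000
00000000
0001<010
00011110
00001100
00000000
00000000
16) 00000000
00000000
00000000
00010010
0001v110
00001100
00000000
00000000
17) 00000000
00000000
00000000
00010010
00010>10
00001100
00000000
00000000
18) 00000000
00000000
00000000
00010^10
00010010
00001100
00000000
00000000
19) 00000000
00000000
00000000
000101>0
00010010
00001100
00000000
00000000
20) 00000000
00000000
000000^0
00010100
00010010
00001100
00000000
00000000
21) 00000000
00000000
0000001>
00010100
00010010
00001100
00000000
00000000
22) 00000000
00000000
00000011
0001010v
00010010
00001100
00000000
00000000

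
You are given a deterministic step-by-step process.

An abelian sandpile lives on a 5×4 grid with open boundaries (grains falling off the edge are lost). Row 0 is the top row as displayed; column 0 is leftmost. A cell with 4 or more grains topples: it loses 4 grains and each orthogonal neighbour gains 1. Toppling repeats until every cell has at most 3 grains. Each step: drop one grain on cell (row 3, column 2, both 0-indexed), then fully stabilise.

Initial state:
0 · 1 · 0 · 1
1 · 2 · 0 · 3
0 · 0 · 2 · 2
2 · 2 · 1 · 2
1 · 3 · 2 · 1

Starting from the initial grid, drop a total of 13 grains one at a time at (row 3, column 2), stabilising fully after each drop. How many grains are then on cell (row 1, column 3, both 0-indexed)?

[0] 0 · 1 · 0 · 1
1 · 2 · 0 · 3
0 · 0 · 2 · 2
2 · 2 · 1 · 2
1 · 3 · 2 · 1
[1] 0 · 1 · 0 · 1
1 · 2 · 0 · 3
0 · 0 · 2 · 2
2 · 2 · 2 · 2
1 · 3 · 2 · 1
[2] 0 · 1 · 0 · 1
1 · 2 · 0 · 3
0 · 0 · 2 · 2
2 · 2 · 3 · 2
1 · 3 · 2 · 1
[3] 0 · 1 · 0 · 1
1 · 2 · 0 · 3
0 · 0 · 3 · 2
2 · 3 · 0 · 3
1 · 3 · 3 · 1
[4] 0 · 1 · 0 · 1
1 · 2 · 0 · 3
0 · 0 · 3 · 2
2 · 3 · 1 · 3
1 · 3 · 3 · 1
[5] 0 · 1 · 0 · 1
1 · 2 · 0 · 3
0 · 0 · 3 · 2
2 · 3 · 2 · 3
1 · 3 · 3 · 1
[6] 0 · 1 · 0 · 1
1 · 2 · 0 · 3
0 · 0 · 3 · 2
2 · 3 · 3 · 3
1 · 3 · 3 · 1
[7] 0 · 1 · 0 · 2
1 · 2 · 2 · 0
0 · 2 · 2 · 1
3 · 2 · 0 · 2
2 · 1 · 2 · 3
[8] 0 · 1 · 0 · 2
1 · 2 · 2 · 0
0 · 2 · 2 · 1
3 · 2 · 1 · 2
2 · 1 · 2 · 3
[9] 0 · 1 · 0 · 2
1 · 2 · 2 · 0
0 · 2 · 2 · 1
3 · 2 · 2 · 2
2 · 1 · 2 · 3
[10] 0 · 1 · 0 · 2
1 · 2 · 2 · 0
0 · 2 · 2 · 1
3 · 2 · 3 · 2
2 · 1 · 2 · 3
[11] 0 · 1 · 0 · 2
1 · 2 · 2 · 0
0 · 2 · 3 · 1
3 · 3 · 0 · 3
2 · 1 · 3 · 3
[12] 0 · 1 · 0 · 2
1 · 2 · 2 · 0
0 · 2 · 3 · 1
3 · 3 · 1 · 3
2 · 1 · 3 · 3
[13] 0 · 1 · 0 · 2
1 · 2 · 2 · 0
0 · 2 · 3 · 1
3 · 3 · 2 · 3
2 · 1 · 3 · 3

0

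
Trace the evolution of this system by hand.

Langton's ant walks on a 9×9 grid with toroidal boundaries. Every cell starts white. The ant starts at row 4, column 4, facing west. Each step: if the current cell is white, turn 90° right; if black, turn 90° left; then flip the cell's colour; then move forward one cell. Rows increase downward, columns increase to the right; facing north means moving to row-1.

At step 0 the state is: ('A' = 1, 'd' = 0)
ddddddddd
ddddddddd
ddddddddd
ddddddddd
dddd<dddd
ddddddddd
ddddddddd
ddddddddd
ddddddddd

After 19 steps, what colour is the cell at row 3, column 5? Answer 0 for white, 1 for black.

1

k=0  ddddddddd
ddddddddd
ddddddddd
ddddddddd
dddd<dddd
ddddddddd
ddddddddd
ddddddddd
ddddddddd
k=1  ddddddddd
ddddddddd
ddddddddd
dddd^dddd
ddddAdddd
ddddddddd
ddddddddd
ddddddddd
ddddddddd
k=2  ddddddddd
ddddddddd
ddddddddd
ddddA>ddd
ddddAdddd
ddddddddd
ddddddddd
ddddddddd
ddddddddd
k=3  ddddddddd
ddddddddd
ddddddddd
ddddAAddd
ddddAvddd
ddddddddd
ddddddddd
ddddddddd
ddddddddd
k=4  ddddddddd
ddddddddd
ddddddddd
ddddAAddd
dddd<Addd
ddddddddd
ddddddddd
ddddddddd
ddddddddd
k=5  ddddddddd
ddddddddd
ddddddddd
ddddAAddd
dddddAddd
ddddvdddd
ddddddddd
ddddddddd
ddddddddd
k=6  ddddddddd
ddddddddd
ddddddddd
ddddAAddd
dddddAddd
ddd<Adddd
ddddddddd
ddddddddd
ddddddddd
k=7  ddddddddd
ddddddddd
ddddddddd
ddddAAddd
ddd^dAddd
dddAAdddd
ddddddddd
ddddddddd
ddddddddd
k=8  ddddddddd
ddddddddd
ddddddddd
ddddAAddd
dddA>Addd
dddAAdddd
ddddddddd
ddddddddd
ddddddddd
k=9  ddddddddd
ddddddddd
ddddddddd
ddddAAddd
dddAAAddd
dddAvdddd
ddddddddd
ddddddddd
ddddddddd
k=10  ddddddddd
ddddddddd
ddddddddd
ddddAAddd
dddAAAddd
dddAd>ddd
ddddddddd
ddddddddd
ddddddddd
k=11  ddddddddd
ddddddddd
ddddddddd
ddddAAddd
dddAAAddd
dddAdAddd
dddddvddd
ddddddddd
ddddddddd
k=12  ddddddddd
ddddddddd
ddddddddd
ddddAAddd
dddAAAddd
dddAdAddd
dddd<Addd
ddddddddd
ddddddddd
k=13  ddddddddd
ddddddddd
ddddddddd
ddddAAddd
dddAAAddd
dddA^Addd
ddddAAddd
ddddddddd
ddddddddd
k=14  ddddddddd
ddddddddd
ddddddddd
ddddAAddd
dddAAAddd
dddAA>ddd
ddddAAddd
ddddddddd
ddddddddd
k=15  ddddddddd
ddddddddd
ddddddddd
ddddAAddd
dddAA^ddd
dddAAdddd
ddddAAddd
ddddddddd
ddddddddd
k=16  ddddddddd
ddddddddd
ddddddddd
ddddAAddd
dddA<dddd
dddAAdddd
ddddAAddd
ddddddddd
ddddddddd
k=17  ddddddddd
ddddddddd
ddddddddd
ddddAAddd
dddAddddd
dddAvdddd
ddddAAddd
ddddddddd
ddddddddd
k=18  ddddddddd
ddddddddd
ddddddddd
ddddAAddd
dddAddddd
dddAd>ddd
ddddAAddd
ddddddddd
ddddddddd
k=19  ddddddddd
ddddddddd
ddddddddd
ddddAAddd
dddAddddd
dddAdAddd
ddddAvddd
ddddddddd
ddddddddd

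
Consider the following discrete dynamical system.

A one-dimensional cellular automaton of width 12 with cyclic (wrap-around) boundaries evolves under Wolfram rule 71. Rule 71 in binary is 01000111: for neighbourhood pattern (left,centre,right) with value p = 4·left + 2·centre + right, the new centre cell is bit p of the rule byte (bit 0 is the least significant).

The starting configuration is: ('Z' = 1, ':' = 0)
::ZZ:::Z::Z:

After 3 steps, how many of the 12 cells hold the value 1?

t=0: ::ZZ:::Z::Z:
t=1: ZZ:Z:ZZZ:ZZ:
t=2: :Z:Z:::Z::Z:
t=3: ZZ:Z:ZZZ:ZZ:

8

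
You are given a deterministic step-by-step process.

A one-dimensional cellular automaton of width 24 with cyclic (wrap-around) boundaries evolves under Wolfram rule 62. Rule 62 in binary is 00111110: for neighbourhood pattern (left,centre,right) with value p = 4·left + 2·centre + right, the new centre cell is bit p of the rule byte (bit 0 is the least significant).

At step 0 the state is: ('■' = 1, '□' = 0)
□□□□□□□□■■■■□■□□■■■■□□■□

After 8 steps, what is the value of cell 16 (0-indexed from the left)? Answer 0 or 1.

0

gen 0: □□□□□□□□■■■■□■□□■■■■□□■□
gen 1: □□□□□□□■■□□□■■■■■□□□■■■■
gen 2: ■□□□□□■■□■□■■□□□□■□■■□□□
gen 3: ■■□□□■■□■■■■□■□□■■■■□■□■
gen 4: □□■□■■□■■□□□■■■■■□□□■■■■
gen 5: ■■■■■□■■□■□■■□□□□■□■■□□□
gen 6: ■□□□□■■□■■■■□■□□■■■■□■□■
gen 7: □■□□■■□■■□□□■■■■■□□□■■■■
gen 8: ■■■■■□■■□■□■■□□□□■□■■□□□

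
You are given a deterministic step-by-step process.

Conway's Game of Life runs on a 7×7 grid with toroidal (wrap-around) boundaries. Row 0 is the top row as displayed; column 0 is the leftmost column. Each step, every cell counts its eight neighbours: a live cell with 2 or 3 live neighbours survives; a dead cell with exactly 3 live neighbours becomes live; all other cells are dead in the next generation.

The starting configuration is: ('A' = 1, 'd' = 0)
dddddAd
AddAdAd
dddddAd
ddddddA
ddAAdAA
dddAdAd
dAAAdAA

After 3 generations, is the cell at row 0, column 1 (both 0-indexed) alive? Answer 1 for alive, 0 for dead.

k=0  dddddAd
AddAdAd
dddddAd
ddddddA
ddAAdAA
dddAdAd
dAAAdAA
k=1  AAdAdAd
dddddAd
ddddAAd
ddddAdA
ddAAdAA
AAddddd
ddAAdAA
k=2  AAdAdAd
dddddAd
ddddAdA
ddddddA
dAAAAAA
AAddddd
dddAdAd
k=3  ddAddAd
AddddAd
ddddddA
ddAdddA
dAAAAAA
AAddddd
ddddddd

0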